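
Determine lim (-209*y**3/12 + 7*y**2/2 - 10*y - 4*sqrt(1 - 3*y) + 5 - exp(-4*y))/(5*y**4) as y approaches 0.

191/480

Substitution gives 0/0; apply L'Hôpital's rule 4 times.
After differentiating numerator and denominator 4 times the quotient is (-256*e^(-4*y) + 1215/(4*(1 - 3*y)^(7/2)))/(120); at y = 0 this is 191/480.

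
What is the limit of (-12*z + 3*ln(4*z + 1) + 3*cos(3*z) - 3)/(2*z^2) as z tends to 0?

Substitution gives 0/0; apply L'Hôpital's rule 2 times.
After differentiating numerator and denominator 2 times the quotient is (-27*cos(3*z) - 48/(4*z + 1)^2)/(4); at z = 0 this is -75/4.

-75/4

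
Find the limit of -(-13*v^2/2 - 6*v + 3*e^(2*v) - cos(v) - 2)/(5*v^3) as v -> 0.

Substitution gives 0/0 (the numerator vanishes to order 3).
Expand each term to order v^3: the coefficient of v^3 in 3·e^(2v) is 4 and in −cos(v) is 0.
Lower-order terms cancel with the polynomial part, so the numerator is (4)·v^3 + o(v^3), and the limit is (4)/(-5) = -4/5.

-4/5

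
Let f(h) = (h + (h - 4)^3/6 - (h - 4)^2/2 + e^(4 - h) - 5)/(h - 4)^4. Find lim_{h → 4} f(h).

1/24

Direct substitution gives 0/0.
Apply L'Hôpital: lim (-h + (h - 4)^2/2 - e^(4 - h) + 5)/(4*(h - 4)^3), still 0/0.
Apply L'Hôpital: lim (h + e^(4 - h) - 5)/(12*(h - 4)^2), still 0/0.
Apply L'Hôpital: lim (1 - e^(4 - h))/(24*h - 96), still 0/0.
After 4 applications of L'Hôpital's rule the quotient is (e^(4 - h))/(24); substituting h = 4 gives 1/24.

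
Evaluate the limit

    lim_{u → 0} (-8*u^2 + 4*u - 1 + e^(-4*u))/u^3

-32/3

Direct substitution gives 0/0.
Apply L'Hôpital: lim (-16*u + 4 - 4*e^(-4*u))/(3*u^2), still 0/0.
Apply L'Hôpital: lim (-16 + 16*e^(-4*u))/(6*u), still 0/0.
After 3 applications of L'Hôpital's rule the quotient is (-64*e^(-4*u))/(6); substituting u = 0 gives -32/3.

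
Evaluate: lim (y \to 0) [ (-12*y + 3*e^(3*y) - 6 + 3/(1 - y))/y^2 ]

33/2

Substitution gives 0/0 (the numerator vanishes to order 2).
Expand each term to order y^2: the coefficient of y^2 in 3·e^(3y) is 27/2 and in 3·1/(1 - y) is 3.
Lower-order terms cancel with the polynomial part, so the numerator is (33/2)·y^2 + o(y^2), and the limit is (33/2)/(1) = 33/2.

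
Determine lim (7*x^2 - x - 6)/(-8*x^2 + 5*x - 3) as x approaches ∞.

-7/8

Numerator and denominator both have degree 2.
Dividing every term by x^2, all lower-order terms vanish and the limit is the ratio of leading coefficients, 7/(-8) = -7/8.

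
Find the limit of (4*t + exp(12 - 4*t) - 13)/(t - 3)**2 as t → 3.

Direct substitution gives 0/0.
Apply L'Hôpital: lim (4 - 4*e^(12 - 4*t))/(2*t - 6), still 0/0.
After 2 applications of L'Hôpital's rule the quotient is (16*e^(12 - 4*t))/(2); substituting t = 3 gives 8.

8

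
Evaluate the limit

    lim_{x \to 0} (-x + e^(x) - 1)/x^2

Direct substitution gives 0/0.
Apply L'Hôpital: lim (e^(x) - 1)/(2*x), still 0/0.
After 2 applications of L'Hôpital's rule the quotient is (e^(x))/(2); substituting x = 0 gives 1/2.

1/2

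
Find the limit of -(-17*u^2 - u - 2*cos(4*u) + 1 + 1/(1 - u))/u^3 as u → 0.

-1

Substitution gives 0/0 (the numerator vanishes to order 3).
Expand each term to order u^3: the coefficient of u^3 in 1/(1 - u) is 1 and in -2·cos(4u) is 0.
Lower-order terms cancel with the polynomial part, so the numerator is (1)·u^3 + o(u^3), and the limit is (1)/(-1) = -1.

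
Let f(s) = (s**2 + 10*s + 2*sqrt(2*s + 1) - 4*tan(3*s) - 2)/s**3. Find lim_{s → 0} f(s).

-35

Substitution gives 0/0; apply L'Hôpital's rule 3 times.
After differentiating numerator and denominator 3 times the quotient is (6*(144*(2*s + 1)^(5/2)*(cos(6*s) - 2)/(cos(6*s) + 1)^2 + 1)/(2*s + 1)^(5/2))/(6); at s = 0 this is -35.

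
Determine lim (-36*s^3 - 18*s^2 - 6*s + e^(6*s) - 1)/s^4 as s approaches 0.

Direct substitution gives 0/0.
Apply L'Hôpital: lim (-108*s^2 - 36*s + 6*e^(6*s) - 6)/(4*s^3), still 0/0.
Apply L'Hôpital: lim (-216*s + 36*e^(6*s) - 36)/(12*s^2), still 0/0.
Apply L'Hôpital: lim (216*e^(6*s) - 216)/(24*s), still 0/0.
After 4 applications of L'Hôpital's rule the quotient is (1296*e^(6*s))/(24); substituting s = 0 gives 54.

54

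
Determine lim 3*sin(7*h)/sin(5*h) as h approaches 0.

Substitution gives 0/0.
Divide numerator and denominator by h: sin(7h)/h → 7 and sin(5h)/h → 5, so the limit is 3·7/5 = 21/5.

21/5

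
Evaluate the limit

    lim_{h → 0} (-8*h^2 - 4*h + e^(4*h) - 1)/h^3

32/3

Direct substitution gives 0/0.
Apply L'Hôpital: lim (-16*h + 4*e^(4*h) - 4)/(3*h^2), still 0/0.
Apply L'Hôpital: lim (16*e^(4*h) - 16)/(6*h), still 0/0.
After 3 applications of L'Hôpital's rule the quotient is (64*e^(4*h))/(6); substituting h = 0 gives 32/3.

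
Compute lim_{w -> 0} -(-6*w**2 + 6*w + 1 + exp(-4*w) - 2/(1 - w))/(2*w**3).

Substitution gives 0/0; apply L'Hôpital's rule 3 times.
After differentiating numerator and denominator 3 times the quotient is (-64*e^(-4*w) - 12/(w - 1)^4)/(-12); at w = 0 this is 19/3.

19/3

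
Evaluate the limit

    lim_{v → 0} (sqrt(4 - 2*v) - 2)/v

Substitution gives 0/0. Multiply numerator and denominator by the conjugate √(4 - 2v) + √4.
The numerator becomes (4 - 2v) − 4 = -2v, so the expression simplifies to -2/(√(4 - 2v) + √4).
Letting v → 0 gives -2/(2√4) = -1/2.

-1/2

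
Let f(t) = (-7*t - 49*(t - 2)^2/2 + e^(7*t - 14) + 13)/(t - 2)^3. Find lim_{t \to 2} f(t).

Direct substitution gives 0/0.
Apply L'Hôpital: lim (-49*t + 7*e^(7*t - 14) + 91)/(3*(t - 2)^2), still 0/0.
Apply L'Hôpital: lim (49*e^(7*t - 14) - 49)/(6*t - 12), still 0/0.
After 3 applications of L'Hôpital's rule the quotient is (343*e^(7*t - 14))/(6); substituting t = 2 gives 343/6.

343/6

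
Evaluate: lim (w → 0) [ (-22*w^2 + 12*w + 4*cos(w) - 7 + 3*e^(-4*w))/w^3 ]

-32

Substitution gives 0/0 (the numerator vanishes to order 3).
Expand each term to order w^3: the coefficient of w^3 in 3·e^(-4w) is -32 and in 4·cos(w) is 0.
Lower-order terms cancel with the polynomial part, so the numerator is (-32)·w^3 + o(w^3), and the limit is (-32)/(1) = -32.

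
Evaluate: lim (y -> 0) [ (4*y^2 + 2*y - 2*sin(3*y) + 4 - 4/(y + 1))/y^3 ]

Substitution gives 0/0 (the numerator vanishes to order 3).
Expand each term to order y^3: the coefficient of y^3 in -4·1/(1 + y) is 4 and in -2·sin(3y) is 9.
Lower-order terms cancel with the polynomial part, so the numerator is (13)·y^3 + o(y^3), and the limit is (13)/(1) = 13.

13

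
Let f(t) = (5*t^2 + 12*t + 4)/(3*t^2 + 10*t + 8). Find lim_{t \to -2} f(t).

Since t = -2 makes numerator and denominator zero, (t + 2) divides both.
Cancelling it gives (5*t + 2)/(3*t + 4); now plug in t = -2 to get 4.

4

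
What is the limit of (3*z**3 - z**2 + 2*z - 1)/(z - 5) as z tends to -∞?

∞

The numerator has higher degree (3 > 1); the quotient behaves like (3/(1))·z^2 for large |z|.
As z → −∞ this diverges to ∞.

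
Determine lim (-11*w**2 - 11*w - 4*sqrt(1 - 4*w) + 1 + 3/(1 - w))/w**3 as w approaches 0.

19

Substitution gives 0/0 (the numerator vanishes to order 3).
Expand each term to order w^3: the coefficient of w^3 in 3·1/(1 - w) is 3 and in -4·√(1 - 4w) is 16.
Lower-order terms cancel with the polynomial part, so the numerator is (19)·w^3 + o(w^3), and the limit is (19)/(1) = 19.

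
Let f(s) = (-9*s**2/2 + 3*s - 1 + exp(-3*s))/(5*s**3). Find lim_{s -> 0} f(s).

Direct substitution gives 0/0.
Apply L'Hôpital: lim (-9*s + 3 - 3*e^(-3*s))/(15*s^2), still 0/0.
Apply L'Hôpital: lim (-9 + 9*e^(-3*s))/(30*s), still 0/0.
After 3 applications of L'Hôpital's rule the quotient is (-27*e^(-3*s))/(30); substituting s = 0 gives -9/10.

-9/10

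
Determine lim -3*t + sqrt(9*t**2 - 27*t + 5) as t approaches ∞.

This has the form ∞ − ∞. Multiply and divide by the conjugate √(9*t^2 - 27*t + 5) + 3t.
That gives (-27t + 5) / (√(9*t^2 - 27*t + 5) + 3t).
Divide numerator and denominator by t: the limit is -27/(2·3) = -9/2.

-9/2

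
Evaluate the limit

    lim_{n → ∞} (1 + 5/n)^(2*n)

e^(10)

Write it as [(1 + 5/n)^n]^(2) · (1 + 5/n)^(0). The bracketed term tends to e^(5) and the second factor to 1, so the limit is e^(10).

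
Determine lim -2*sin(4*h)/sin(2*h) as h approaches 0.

-4

Substitution gives 0/0.
Divide numerator and denominator by h: sin(4h)/h → 4 and sin(2h)/h → 2, so the limit is -2·4/2 = -4.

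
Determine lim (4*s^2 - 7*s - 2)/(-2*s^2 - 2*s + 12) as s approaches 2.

At s = 2 both the top and bottom vanish — a removable singularity. Factoring out (s - 2) from each leaves (4*s + 1)/(-2*s - 6), which at s = 2 equals -9/10.

-9/10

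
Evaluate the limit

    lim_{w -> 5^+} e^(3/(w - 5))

∞

As w → 5⁺, 3/(w - 5) → +∞, so e^(3/(w - 5)) → ∞.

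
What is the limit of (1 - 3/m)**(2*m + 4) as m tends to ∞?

e^(-6)

Write it as [(1 - 3/m)^m]^(2) · (1 - 3/m)^(4). The bracketed term tends to e^(-3) and the second factor to 1, so the limit is e^(-6).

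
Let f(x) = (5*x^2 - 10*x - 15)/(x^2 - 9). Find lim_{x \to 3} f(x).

Since x = 3 makes numerator and denominator zero, (x - 3) divides both.
Cancelling it gives (5*x + 5)/(x + 3); now plug in x = 3 to get 10/3.

10/3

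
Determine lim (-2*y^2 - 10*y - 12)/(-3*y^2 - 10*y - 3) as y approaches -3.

1/4

At y = -3 both the top and bottom vanish — a removable singularity. Factoring out (y + 3) from each leaves (-2*y - 4)/(-3*y - 1), which at y = -3 equals 1/4.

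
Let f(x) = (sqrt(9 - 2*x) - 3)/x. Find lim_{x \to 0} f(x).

-1/3

Substitution gives 0/0. Multiply numerator and denominator by the conjugate √(9 - 2x) + √9.
The numerator becomes (9 - 2x) − 9 = -2x, so the expression simplifies to -2/(√(9 - 2x) + √9).
Letting x → 0 gives -2/(2√9) = -1/3.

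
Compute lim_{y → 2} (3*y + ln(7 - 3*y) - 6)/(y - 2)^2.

-9/2

Direct substitution gives 0/0.
Apply L'Hôpital: lim (3 - 3/(7 - 3*y))/(2*y - 4), still 0/0.
After 2 applications of L'Hôpital's rule the quotient is (-9/(7 - 3*y)^2)/(2); substituting y = 2 gives -9/2.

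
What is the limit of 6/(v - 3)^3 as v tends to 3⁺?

As v → 3⁺, (v - 3) → 0⁺, so (v - 3)^3 → 0⁺ and 6/(v - 3)^3 → ∞.

∞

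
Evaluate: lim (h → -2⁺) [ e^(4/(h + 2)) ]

∞

As h → -2⁺, 4/(h + 2) → +∞, so e^(4/(h + 2)) → ∞.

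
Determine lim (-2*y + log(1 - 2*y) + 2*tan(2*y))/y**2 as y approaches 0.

-2

Substitution gives 0/0; apply L'Hôpital's rule 2 times.
After differentiating numerator and denominator 2 times the quotient is (16*tan(2*y)/cos(2*y)^2 - 4/(2*y - 1)^2)/(2); at y = 0 this is -2.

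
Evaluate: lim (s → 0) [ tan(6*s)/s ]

Substitution gives 0/0.
Since tan(u)/u → 1 as u → 0, tan(6s)/(6s) → 1 and the limit is 6.

6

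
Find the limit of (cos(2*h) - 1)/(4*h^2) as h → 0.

-1/2

Direct substitution gives 0/0.
Apply L'Hôpital: lim (-2*sin(2*h))/(8*h), still 0/0.
After 2 applications of L'Hôpital's rule the quotient is (-4*cos(2*h))/(8); substituting h = 0 gives -1/2.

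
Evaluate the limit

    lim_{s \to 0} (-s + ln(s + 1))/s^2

-1/2

Direct substitution gives 0/0.
Apply L'Hôpital: lim (-1 + 1/(s + 1))/(2*s), still 0/0.
After 2 applications of L'Hôpital's rule the quotient is (-1/(s + 1)^2)/(2); substituting s = 0 gives -1/2.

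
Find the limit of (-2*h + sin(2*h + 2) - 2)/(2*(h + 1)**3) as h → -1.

-2/3

Direct substitution gives 0/0.
Apply L'Hôpital: lim (2*cos(2*h + 2) - 2)/(6*(h + 1)^2), still 0/0.
Apply L'Hôpital: lim (-4*sin(2*h + 2))/(12*h + 12), still 0/0.
After 3 applications of L'Hôpital's rule the quotient is (-8*cos(2*h + 2))/(12); substituting h = -1 gives -2/3.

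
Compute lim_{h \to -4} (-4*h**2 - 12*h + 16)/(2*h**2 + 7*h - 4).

-20/9

At h = -4 both the top and bottom vanish — a removable singularity. Factoring out (h + 4) from each leaves (4 - 4*h)/(2*h - 1), which at h = -4 equals -20/9.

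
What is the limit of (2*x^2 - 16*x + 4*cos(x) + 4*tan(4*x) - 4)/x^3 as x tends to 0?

256/3

Substitution gives 0/0 (the numerator vanishes to order 3).
Expand each term to order x^3: the coefficient of x^3 in 4·tan(4x) is 256/3 and in 4·cos(x) is 0.
Lower-order terms cancel with the polynomial part, so the numerator is (256/3)·x^3 + o(x^3), and the limit is (256/3)/(1) = 256/3.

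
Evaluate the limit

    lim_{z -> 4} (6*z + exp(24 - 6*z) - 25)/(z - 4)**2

18

Direct substitution gives 0/0.
Apply L'Hôpital: lim (6 - 6*e^(24 - 6*z))/(2*z - 8), still 0/0.
After 2 applications of L'Hôpital's rule the quotient is (36*e^(24 - 6*z))/(2); substituting z = 4 gives 18.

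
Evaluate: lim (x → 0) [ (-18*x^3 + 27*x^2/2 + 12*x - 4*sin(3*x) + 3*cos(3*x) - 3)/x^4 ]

Substitution gives 0/0; apply L'Hôpital's rule 4 times.
After differentiating numerator and denominator 4 times the quotient is (-324*sin(3*x) + 243*cos(3*x))/(24); at x = 0 this is 81/8.

81/8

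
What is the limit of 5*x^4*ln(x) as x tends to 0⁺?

0

This is a 0·(−∞) form. Rewrite as 5·ln(x) / x^(−4) and apply L'Hôpital:
the derivative quotient is 5·(1/x) / (−4·x^(−5)) = (-5/4)·x^4 → 0.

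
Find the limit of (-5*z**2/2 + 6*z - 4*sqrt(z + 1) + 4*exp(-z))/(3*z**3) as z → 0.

Substitution gives 0/0 (the numerator vanishes to order 3).
Expand each term to order z^3: the coefficient of z^3 in 4·e^(-z) is -2/3 and in -4·√(1 + z) is -1/4.
Lower-order terms cancel with the polynomial part, so the numerator is (-11/12)·z^3 + o(z^3), and the limit is (-11/12)/(3) = -11/36.

-11/36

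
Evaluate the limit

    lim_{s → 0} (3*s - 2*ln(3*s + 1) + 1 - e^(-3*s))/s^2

9/2

Substitution gives 0/0; apply L'Hôpital's rule 2 times.
After differentiating numerator and denominator 2 times the quotient is (-9*e^(-3*s) + 18/(3*s + 1)^2)/(2); at s = 0 this is 9/2.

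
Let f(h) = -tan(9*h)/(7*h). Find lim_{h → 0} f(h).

-9/7

Substitution gives 0/0.
Since tan(u)/u → 1 as u → 0, tan(9h)/(9h) → 1 and the limit is 9/(-7) = -9/7.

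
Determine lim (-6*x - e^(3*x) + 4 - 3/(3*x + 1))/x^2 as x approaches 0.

Substitution gives 0/0 (the numerator vanishes to order 2).
Expand each term to order x^2: the coefficient of x^2 in −e^(3x) is -9/2 and in -3·1/(1 + 3x) is -27.
Lower-order terms cancel with the polynomial part, so the numerator is (-63/2)·x^2 + o(x^2), and the limit is (-63/2)/(1) = -63/2.

-63/2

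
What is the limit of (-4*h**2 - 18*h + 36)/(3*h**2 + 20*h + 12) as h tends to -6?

Direct substitution gives 0/0, so factor. Both numerator and denominator have (h + 6) as a factor.
After cancelling, the expression reduces to (6 - 4*h)/(3*h + 2).
Substituting h = -6 gives -15/8.

-15/8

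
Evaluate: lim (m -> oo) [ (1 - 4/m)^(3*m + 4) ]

Write it as [(1 - 4/m)^m]^(3) · (1 - 4/m)^(4). The bracketed term tends to e^(-4) and the second factor to 1, so the limit is e^(-12).

e^(-12)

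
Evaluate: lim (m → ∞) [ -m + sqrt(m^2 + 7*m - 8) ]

This has the form ∞ − ∞. Multiply and divide by the conjugate √(m^2 + 7*m - 8) + m.
That gives (7m - 8) / (√(m^2 + 7*m - 8) + m).
Divide numerator and denominator by m: the limit is 7/(2·1) = 7/2.

7/2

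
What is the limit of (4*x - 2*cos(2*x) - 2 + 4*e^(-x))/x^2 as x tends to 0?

6

Substitution gives 0/0; apply L'Hôpital's rule 2 times.
After differentiating numerator and denominator 2 times the quotient is (8*cos(2*x) + 4*e^(-x))/(2); at x = 0 this is 6.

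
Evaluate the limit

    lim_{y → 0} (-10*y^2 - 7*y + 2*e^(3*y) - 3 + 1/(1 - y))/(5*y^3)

2

Substitution gives 0/0 (the numerator vanishes to order 3).
Expand each term to order y^3: the coefficient of y^3 in 2·e^(3y) is 9 and in 1/(1 - y) is 1.
Lower-order terms cancel with the polynomial part, so the numerator is (10)·y^3 + o(y^3), and the limit is (10)/(5) = 2.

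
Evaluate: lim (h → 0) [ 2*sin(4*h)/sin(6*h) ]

4/3

Substitution gives 0/0.
Divide numerator and denominator by h: sin(4h)/h → 4 and sin(6h)/h → 6, so the limit is 2·4/6 = 4/3.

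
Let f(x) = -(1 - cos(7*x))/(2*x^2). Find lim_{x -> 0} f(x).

Substitution gives 0/0.
Use (1 − cos u)/u² → 1/2 with u = 7x: the limit is 7²/(2·(-2)) = -49/4.

-49/4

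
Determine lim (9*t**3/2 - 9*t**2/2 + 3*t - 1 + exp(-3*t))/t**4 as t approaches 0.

Direct substitution gives 0/0.
Apply L'Hôpital: lim (27*t^2/2 - 9*t + 3 - 3*e^(-3*t))/(4*t^3), still 0/0.
Apply L'Hôpital: lim (27*t - 9 + 9*e^(-3*t))/(12*t^2), still 0/0.
Apply L'Hôpital: lim (27 - 27*e^(-3*t))/(24*t), still 0/0.
After 4 applications of L'Hôpital's rule the quotient is (81*e^(-3*t))/(24); substituting t = 0 gives 27/8.

27/8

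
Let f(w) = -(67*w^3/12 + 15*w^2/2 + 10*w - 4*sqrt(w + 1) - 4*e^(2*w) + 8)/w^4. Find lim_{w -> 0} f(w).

Substitution gives 0/0 (the numerator vanishes to order 4).
Expand each term to order w^4: the coefficient of w^4 in -4·e^(2w) is -8/3 and in -4·√(1 + w) is 5/32.
Lower-order terms cancel with the polynomial part, so the numerator is (-241/96)·w^4 + o(w^4), and the limit is (-241/96)/(-1) = 241/96.

241/96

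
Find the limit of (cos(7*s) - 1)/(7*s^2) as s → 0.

Direct substitution gives 0/0.
Apply L'Hôpital: lim (-7*sin(7*s))/(14*s), still 0/0.
After 2 applications of L'Hôpital's rule the quotient is (-49*cos(7*s))/(14); substituting s = 0 gives -7/2.

-7/2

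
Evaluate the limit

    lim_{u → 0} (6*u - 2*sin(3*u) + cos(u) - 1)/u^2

-1/2

Substitution gives 0/0; apply L'Hôpital's rule 2 times.
After differentiating numerator and denominator 2 times the quotient is (18*sin(3*u) - cos(u))/(2); at u = 0 this is -1/2.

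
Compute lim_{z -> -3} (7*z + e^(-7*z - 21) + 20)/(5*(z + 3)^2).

49/10

Direct substitution gives 0/0.
Apply L'Hôpital: lim (7 - 7*e^(-7*z - 21))/(10*z + 30), still 0/0.
After 2 applications of L'Hôpital's rule the quotient is (49*e^(-7*z - 21))/(10); substituting z = -3 gives 49/10.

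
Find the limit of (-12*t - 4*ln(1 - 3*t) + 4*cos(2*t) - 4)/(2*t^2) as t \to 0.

Substitution gives 0/0; apply L'Hôpital's rule 2 times.
After differentiating numerator and denominator 2 times the quotient is (-16*cos(2*t) + 36/(3*t - 1)^2)/(4); at t = 0 this is 5.

5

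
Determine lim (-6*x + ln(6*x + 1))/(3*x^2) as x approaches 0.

-6

Direct substitution gives 0/0.
Apply L'Hôpital: lim (-6 + 6/(6*x + 1))/(6*x), still 0/0.
After 2 applications of L'Hôpital's rule the quotient is (-36/(6*x + 1)^2)/(6); substituting x = 0 gives -6.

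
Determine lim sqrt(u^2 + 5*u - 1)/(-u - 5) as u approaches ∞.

For large |u|, √(u^2 + 5*u - 1) ≈ √1·|u| and the denominator ≈ -u.
Since u → +∞, |u| = u, giving √1/(-1) = -1.

-1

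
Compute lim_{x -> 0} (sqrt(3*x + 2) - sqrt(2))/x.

Substitution gives 0/0. Multiply numerator and denominator by the conjugate √(2 + 3x) + √2.
The numerator becomes (2 + 3x) − 2 = 3x, so the expression simplifies to 3/(√(2 + 3x) + √2).
Letting x → 0 gives 3/(2√2) = 3*√(2)/4.

3*√(2)/4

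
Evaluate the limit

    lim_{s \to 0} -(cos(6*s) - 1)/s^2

Direct substitution gives 0/0.
Apply L'Hôpital: lim (-6*sin(6*s))/(-2*s), still 0/0.
After 2 applications of L'Hôpital's rule the quotient is (-36*cos(6*s))/(-2); substituting s = 0 gives 18.

18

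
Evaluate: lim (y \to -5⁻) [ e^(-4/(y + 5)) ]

As y → -5⁻, -4/(y + 5) → +∞, so e^(-4/(y + 5)) → ∞.

∞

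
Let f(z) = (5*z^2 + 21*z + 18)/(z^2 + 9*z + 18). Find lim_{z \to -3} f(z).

-3

Direct substitution gives 0/0, so factor. Both numerator and denominator have (z + 3) as a factor.
After cancelling, the expression reduces to (5*z + 6)/(z + 6).
Substituting z = -3 gives -3.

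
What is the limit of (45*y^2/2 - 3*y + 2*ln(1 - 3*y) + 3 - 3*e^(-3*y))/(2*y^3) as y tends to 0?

-9/4

Substitution gives 0/0 (the numerator vanishes to order 3).
Expand each term to order y^3: the coefficient of y^3 in 2·ln(1 - 3y) is -18 and in -3·e^(-3y) is 27/2.
Lower-order terms cancel with the polynomial part, so the numerator is (-9/2)·y^3 + o(y^3), and the limit is (-9/2)/(2) = -9/4.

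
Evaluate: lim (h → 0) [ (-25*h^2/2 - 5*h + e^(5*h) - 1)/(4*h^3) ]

Direct substitution gives 0/0.
Apply L'Hôpital: lim (-25*h + 5*e^(5*h) - 5)/(12*h^2), still 0/0.
Apply L'Hôpital: lim (25*e^(5*h) - 25)/(24*h), still 0/0.
After 3 applications of L'Hôpital's rule the quotient is (125*e^(5*h))/(24); substituting h = 0 gives 125/24.

125/24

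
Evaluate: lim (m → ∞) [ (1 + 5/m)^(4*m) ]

e^(20)

Let L be the limit and take ln: ln L = lim (4m)·ln(1 + 5/m) = lim (4m)·(5/m + O(1/m²)) = 20.
Hence L = e^(20).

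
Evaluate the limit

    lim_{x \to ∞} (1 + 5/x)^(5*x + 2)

Write it as [(1 + 5/x)^x]^(5) · (1 + 5/x)^(2). The bracketed term tends to e^(5) and the second factor to 1, so the limit is e^(25).

e^(25)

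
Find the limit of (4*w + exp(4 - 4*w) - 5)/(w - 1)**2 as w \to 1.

Direct substitution gives 0/0.
Apply L'Hôpital: lim (4 - 4*e^(4 - 4*w))/(2*w - 2), still 0/0.
After 2 applications of L'Hôpital's rule the quotient is (16*e^(4 - 4*w))/(2); substituting w = 1 gives 8.

8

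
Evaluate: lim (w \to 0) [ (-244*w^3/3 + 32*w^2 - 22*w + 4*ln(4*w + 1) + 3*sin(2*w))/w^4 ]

-256

Substitution gives 0/0 (the numerator vanishes to order 4).
Expand each term to order w^4: the coefficient of w^4 in 4·ln(1 + 4w) is -256 and in 3·sin(2w) is 0.
Lower-order terms cancel with the polynomial part, so the numerator is (-256)·w^4 + o(w^4), and the limit is (-256)/(1) = -256.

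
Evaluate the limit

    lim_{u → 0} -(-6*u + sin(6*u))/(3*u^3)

Direct substitution gives 0/0.
Apply L'Hôpital: lim (6*cos(6*u) - 6)/(-9*u^2), still 0/0.
Apply L'Hôpital: lim (-36*sin(6*u))/(-18*u), still 0/0.
After 3 applications of L'Hôpital's rule the quotient is (-216*cos(6*u))/(-18); substituting u = 0 gives 12.

12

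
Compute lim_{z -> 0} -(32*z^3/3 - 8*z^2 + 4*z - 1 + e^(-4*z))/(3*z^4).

-32/9

Direct substitution gives 0/0.
Apply L'Hôpital: lim (32*z^2 - 16*z + 4 - 4*e^(-4*z))/(-12*z^3), still 0/0.
Apply L'Hôpital: lim (64*z - 16 + 16*e^(-4*z))/(-36*z^2), still 0/0.
Apply L'Hôpital: lim (64 - 64*e^(-4*z))/(-72*z), still 0/0.
After 4 applications of L'Hôpital's rule the quotient is (256*e^(-4*z))/(-72); substituting z = 0 gives -32/9.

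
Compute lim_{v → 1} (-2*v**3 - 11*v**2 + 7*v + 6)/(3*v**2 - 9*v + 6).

7

Direct substitution gives 0/0, so factor. Both numerator and denominator have (v - 1) as a factor.
After cancelling, the expression reduces to (-2*v^2 - 13*v - 6)/(3*v - 6).
Substituting v = 1 gives 7.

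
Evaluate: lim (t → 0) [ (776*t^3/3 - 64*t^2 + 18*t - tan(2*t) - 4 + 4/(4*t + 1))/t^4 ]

1024

Substitution gives 0/0 (the numerator vanishes to order 4).
Expand each term to order t^4: the coefficient of t^4 in 4·1/(1 + 4t) is 1024 and in −tan(2t) is 0.
Lower-order terms cancel with the polynomial part, so the numerator is (1024)·t^4 + o(t^4), and the limit is (1024)/(1) = 1024.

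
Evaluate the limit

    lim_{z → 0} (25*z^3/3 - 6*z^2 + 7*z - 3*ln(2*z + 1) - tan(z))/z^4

Substitution gives 0/0 (the numerator vanishes to order 4).
Expand each term to order z^4: the coefficient of z^4 in -3·ln(1 + 2z) is 12 and in −tan(z) is 0.
Lower-order terms cancel with the polynomial part, so the numerator is (12)·z^4 + o(z^4), and the limit is (12)/(1) = 12.

12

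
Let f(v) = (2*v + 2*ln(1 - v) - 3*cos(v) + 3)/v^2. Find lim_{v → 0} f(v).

1/2

Substitution gives 0/0; apply L'Hôpital's rule 2 times.
After differentiating numerator and denominator 2 times the quotient is (3*cos(v) - 2/(v - 1)^2)/(2); at v = 0 this is 1/2.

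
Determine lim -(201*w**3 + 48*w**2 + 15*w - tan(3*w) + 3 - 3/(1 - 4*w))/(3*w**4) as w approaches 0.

256

Substitution gives 0/0; apply L'Hôpital's rule 4 times.
After differentiating numerator and denominator 4 times the quotient is (648*tan(3*w)/cos(3*w)^2 - 1944*tan(3*w)/cos(3*w)^4 + 18432/(4*w - 1)^5)/(-72); at w = 0 this is 256.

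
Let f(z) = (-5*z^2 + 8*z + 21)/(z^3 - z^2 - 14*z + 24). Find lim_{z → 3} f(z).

-22/7

Since z = 3 makes numerator and denominator zero, (z - 3) divides both.
Cancelling it gives (-5*z - 7)/(z^2 + 2*z - 8); now plug in z = 3 to get -22/7.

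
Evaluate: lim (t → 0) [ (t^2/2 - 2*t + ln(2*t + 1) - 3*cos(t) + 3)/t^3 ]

8/3

Substitution gives 0/0 (the numerator vanishes to order 3).
Expand each term to order t^3: the coefficient of t^3 in ln(1 + 2t) is 8/3 and in -3·cos(t) is 0.
Lower-order terms cancel with the polynomial part, so the numerator is (8/3)·t^3 + o(t^3), and the limit is (8/3)/(1) = 8/3.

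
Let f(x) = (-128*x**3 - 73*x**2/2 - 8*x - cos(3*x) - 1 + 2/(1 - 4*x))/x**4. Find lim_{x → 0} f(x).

4069/8

Substitution gives 0/0; apply L'Hôpital's rule 4 times.
After differentiating numerator and denominator 4 times the quotient is (-81*cos(3*x) - 12288/(4*x - 1)^5)/(24); at x = 0 this is 4069/8.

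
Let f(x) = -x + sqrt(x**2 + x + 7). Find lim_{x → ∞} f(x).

An ∞ − ∞ form. Rationalising with the conjugate, the difference becomes (x + 7) / (√(x^2 + x + 7) + x).
For large x the denominator behaves like 2·x, so the quotient tends to 1/2 = 1/2.

1/2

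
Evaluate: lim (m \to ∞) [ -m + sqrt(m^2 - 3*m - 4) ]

-3/2

An ∞ − ∞ form. Rationalising with the conjugate, the difference becomes (-3m - 4) / (√(m^2 - 3*m - 4) + m).
For large m the denominator behaves like 2·m, so the quotient tends to -3/2 = -3/2.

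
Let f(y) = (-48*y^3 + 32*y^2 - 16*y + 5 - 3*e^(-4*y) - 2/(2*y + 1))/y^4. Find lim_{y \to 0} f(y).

Substitution gives 0/0; apply L'Hôpital's rule 4 times.
After differentiating numerator and denominator 4 times the quotient is (-768*e^(-4*y) - 768/(2*y + 1)^5)/(24); at y = 0 this is -64.

-64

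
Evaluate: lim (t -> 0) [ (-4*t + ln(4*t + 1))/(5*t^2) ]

-8/5

Direct substitution gives 0/0.
Apply L'Hôpital: lim (-4 + 4/(4*t + 1))/(10*t), still 0/0.
After 2 applications of L'Hôpital's rule the quotient is (-16/(4*t + 1)^2)/(10); substituting t = 0 gives -8/5.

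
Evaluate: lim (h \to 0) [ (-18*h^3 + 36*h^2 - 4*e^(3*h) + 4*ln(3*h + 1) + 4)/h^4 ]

Substitution gives 0/0; apply L'Hôpital's rule 4 times.
After differentiating numerator and denominator 4 times the quotient is (-324*e^(3*h) - 1944/(3*h + 1)^4)/(24); at h = 0 this is -189/2.

-189/2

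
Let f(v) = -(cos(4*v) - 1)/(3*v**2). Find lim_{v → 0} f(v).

8/3

Direct substitution gives 0/0.
Apply L'Hôpital: lim (-4*sin(4*v))/(-6*v), still 0/0.
After 2 applications of L'Hôpital's rule the quotient is (-16*cos(4*v))/(-6); substituting v = 0 gives 8/3.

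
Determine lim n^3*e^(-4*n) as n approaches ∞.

Write as n^3/e^{4n}, an ∞/∞ form.
Exponential growth dominates any polynomial, so repeated L'Hôpital (or the standard result) gives 0.

0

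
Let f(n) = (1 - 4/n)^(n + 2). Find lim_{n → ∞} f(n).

e^(-4)

Let L be the limit and take ln: ln L = lim (n + 2)·ln(1 - 4/n) = lim (n + 2)·(-4/n + O(1/n²)) = -4.
Hence L = e^(-4).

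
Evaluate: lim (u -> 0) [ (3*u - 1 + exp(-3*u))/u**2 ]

9/2

Direct substitution gives 0/0.
Apply L'Hôpital: lim (3 - 3*e^(-3*u))/(2*u), still 0/0.
After 2 applications of L'Hôpital's rule the quotient is (9*e^(-3*u))/(2); substituting u = 0 gives 9/2.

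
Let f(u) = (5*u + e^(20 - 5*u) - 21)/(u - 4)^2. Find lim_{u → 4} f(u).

25/2

Direct substitution gives 0/0.
Apply L'Hôpital: lim (5 - 5*e^(20 - 5*u))/(2*u - 8), still 0/0.
After 2 applications of L'Hôpital's rule the quotient is (25*e^(20 - 5*u))/(2); substituting u = 4 gives 25/2.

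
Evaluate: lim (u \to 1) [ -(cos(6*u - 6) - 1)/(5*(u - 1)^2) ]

18/5

Direct substitution gives 0/0.
Apply L'Hôpital: lim (-6*sin(6*u - 6))/(10 - 10*u), still 0/0.
After 2 applications of L'Hôpital's rule the quotient is (-36*cos(6*u - 6))/(-10); substituting u = 1 gives 18/5.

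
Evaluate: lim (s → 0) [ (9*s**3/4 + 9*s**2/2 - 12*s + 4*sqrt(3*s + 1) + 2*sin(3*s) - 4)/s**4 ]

Substitution gives 0/0 (the numerator vanishes to order 4).
Expand each term to order s^4: the coefficient of s^4 in 2·sin(3s) is 0 and in 4·√(1 + 3s) is -405/32.
Lower-order terms cancel with the polynomial part, so the numerator is (-405/32)·s^4 + o(s^4), and the limit is (-405/32)/(1) = -405/32.

-405/32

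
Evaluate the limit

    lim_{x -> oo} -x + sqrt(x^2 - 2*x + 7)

An ∞ − ∞ form. Rationalising with the conjugate, the difference becomes (-2x + 7) / (√(x^2 - 2*x + 7) + x).
For large x the denominator behaves like 2·x, so the quotient tends to -2/2 = -1.

-1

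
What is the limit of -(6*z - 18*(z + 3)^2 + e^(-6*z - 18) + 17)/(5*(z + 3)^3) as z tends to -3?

36/5

Direct substitution gives 0/0.
Apply L'Hôpital: lim (-36*z - 6*e^(-6*z - 18) - 102)/(-15*(z + 3)^2), still 0/0.
Apply L'Hôpital: lim (36*e^(-6*z - 18) - 36)/(-30*z - 90), still 0/0.
After 3 applications of L'Hôpital's rule the quotient is (-216*e^(-6*z - 18))/(-30); substituting z = -3 gives 36/5.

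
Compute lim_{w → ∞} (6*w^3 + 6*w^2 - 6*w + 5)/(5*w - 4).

∞

The numerator has higher degree (3 > 1); the quotient behaves like (6/(5))·w^2 for large |w|.
As w → +∞ this diverges to ∞.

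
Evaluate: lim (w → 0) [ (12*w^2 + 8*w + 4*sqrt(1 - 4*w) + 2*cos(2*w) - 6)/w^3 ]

Substitution gives 0/0 (the numerator vanishes to order 3).
Expand each term to order w^3: the coefficient of w^3 in 2·cos(2w) is 0 and in 4·√(1 - 4w) is -16.
Lower-order terms cancel with the polynomial part, so the numerator is (-16)·w^3 + o(w^3), and the limit is (-16)/(1) = -16.

-16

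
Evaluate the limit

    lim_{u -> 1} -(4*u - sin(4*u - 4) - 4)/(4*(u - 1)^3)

-8/3

Direct substitution gives 0/0.
Apply L'Hôpital: lim (4 - 4*cos(4*u - 4))/(-12*(u - 1)^2), still 0/0.
Apply L'Hôpital: lim (16*sin(4*u - 4))/(24 - 24*u), still 0/0.
After 3 applications of L'Hôpital's rule the quotient is (64*cos(4*u - 4))/(-24); substituting u = 1 gives -8/3.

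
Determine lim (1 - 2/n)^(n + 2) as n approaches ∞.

e^(-2)

Let L be the limit and take ln: ln L = lim (n + 2)·ln(1 - 2/n) = lim (n + 2)·(-2/n + O(1/n²)) = -2.
Hence L = e^(-2).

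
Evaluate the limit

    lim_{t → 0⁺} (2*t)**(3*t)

Base → 0⁺ and exponent → 0⁺: a 0^0 form.
Take logs: 3t·ln(2t). This is 0·(−∞); rewriting as ln(2t)/(1/(3t)) and applying L'Hôpital gives 0.
Hence the limit is e^0 = 1.

1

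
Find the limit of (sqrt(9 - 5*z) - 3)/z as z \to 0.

-5/6

A 0/0 form; rationalise with √(9 - 5z) + √9. This collapses the numerator to -5z, leaving -5/(√(9 - 5z) + √9) → -5/(2√9) = -5/6.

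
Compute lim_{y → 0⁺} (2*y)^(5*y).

Base → 0⁺ and exponent → 0⁺: a 0^0 form.
Take logs: 5y·ln(2y). This is 0·(−∞); rewriting as ln(2y)/(1/(5y)) and applying L'Hôpital gives 0.
Hence the limit is e^0 = 1.

1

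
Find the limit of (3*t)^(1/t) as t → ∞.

Base → ∞ and exponent → 0: an ∞^0 form.
Take logs: (1/t)·ln(3·t^1) = (ln 3 + 1·ln t)/t → 0.
So the limit is e^0 = 1.

1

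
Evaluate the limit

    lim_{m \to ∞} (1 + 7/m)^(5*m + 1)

e^(35)

Let L be the limit and take ln: ln L = lim (5m + 1)·ln(1 + 7/m) = lim (5m + 1)·(7/m + O(1/m²)) = 35.
Hence L = e^(35).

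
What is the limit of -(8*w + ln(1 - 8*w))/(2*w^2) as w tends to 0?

16

Direct substitution gives 0/0.
Apply L'Hôpital: lim (8 - 8/(1 - 8*w))/(-4*w), still 0/0.
After 2 applications of L'Hôpital's rule the quotient is (-64/(1 - 8*w)^2)/(-4); substituting w = 0 gives 16.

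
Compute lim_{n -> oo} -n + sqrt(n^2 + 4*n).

2

This has the form ∞ − ∞. Multiply and divide by the conjugate √(n^2 + 4*n) + n.
That gives (4n) / (√(n^2 + 4*n) + n).
Divide numerator and denominator by n: the limit is 4/(2·1) = 2.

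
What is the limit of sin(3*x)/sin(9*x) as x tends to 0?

Substitution gives 0/0.
Divide numerator and denominator by x: sin(3x)/x → 3 and sin(9x)/x → 9, so the limit is 1·3/9 = 1/3.

1/3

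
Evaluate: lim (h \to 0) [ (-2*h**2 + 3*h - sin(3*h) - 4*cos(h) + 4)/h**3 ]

9/2

Substitution gives 0/0; apply L'Hôpital's rule 3 times.
After differentiating numerator and denominator 3 times the quotient is (-4*sin(h) + 27*cos(3*h))/(6); at h = 0 this is 9/2.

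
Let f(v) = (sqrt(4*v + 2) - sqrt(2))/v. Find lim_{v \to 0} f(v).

√(2)

Substitution gives 0/0. Multiply numerator and denominator by the conjugate √(2 + 4v) + √2.
The numerator becomes (2 + 4v) − 2 = 4v, so the expression simplifies to 4/(√(2 + 4v) + √2).
Letting v → 0 gives 4/(2√2) = √(2).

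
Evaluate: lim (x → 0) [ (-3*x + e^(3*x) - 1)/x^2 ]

Direct substitution gives 0/0.
Apply L'Hôpital: lim (3*e^(3*x) - 3)/(2*x), still 0/0.
After 2 applications of L'Hôpital's rule the quotient is (9*e^(3*x))/(2); substituting x = 0 gives 9/2.

9/2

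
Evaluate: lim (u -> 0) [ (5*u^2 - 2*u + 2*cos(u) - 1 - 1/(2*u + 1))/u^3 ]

Substitution gives 0/0; apply L'Hôpital's rule 3 times.
After differentiating numerator and denominator 3 times the quotient is (2*sin(u) + 48/(2*u + 1)^4)/(6); at u = 0 this is 8.

8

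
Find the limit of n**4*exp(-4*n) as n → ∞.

Write as n^4/e^{4n}, an ∞/∞ form.
Exponential growth dominates any polynomial, so repeated L'Hôpital (or the standard result) gives 0.

0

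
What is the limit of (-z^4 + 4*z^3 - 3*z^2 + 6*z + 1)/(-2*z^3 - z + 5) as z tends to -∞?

-∞

The numerator has higher degree (4 > 3); the quotient behaves like (-1/(-2))·z^1 for large |z|.
As z → −∞ this diverges to -∞.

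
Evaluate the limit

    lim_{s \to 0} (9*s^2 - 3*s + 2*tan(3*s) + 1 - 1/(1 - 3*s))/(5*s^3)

Substitution gives 0/0; apply L'Hôpital's rule 3 times.
After differentiating numerator and denominator 3 times the quotient is (324*tan(3*s)^2/cos(3*s)^2 + 108/cos(3*s)^2 - 162/(3*s - 1)^4)/(30); at s = 0 this is -9/5.

-9/5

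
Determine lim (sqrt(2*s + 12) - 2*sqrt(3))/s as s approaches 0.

√(3)/6

A 0/0 form; rationalise with √(12 + 2s) + √12. This collapses the numerator to 2s, leaving 2/(√(12 + 2s) + √12) → 2/(2√12) = √(3)/6.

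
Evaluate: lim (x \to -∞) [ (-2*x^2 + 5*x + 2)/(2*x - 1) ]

The numerator has higher degree (2 > 1); the quotient behaves like (-2/(2))·x^1 for large |x|.
As x → −∞ this diverges to ∞.

∞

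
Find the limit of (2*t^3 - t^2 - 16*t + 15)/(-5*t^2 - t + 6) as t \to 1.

At t = 1 both the top and bottom vanish — a removable singularity. Factoring out (t - 1) from each leaves (2*t^2 + t - 15)/(-5*t - 6), which at t = 1 equals 12/11.

12/11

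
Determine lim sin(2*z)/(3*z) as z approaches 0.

Substitution gives 0/0.
Write it as (2/3)·sin(2z)/(2z); since sin(u)/u → 1, the limit is 2/3.

2/3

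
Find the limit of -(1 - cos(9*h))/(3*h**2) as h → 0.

-27/2

Substitution gives 0/0.
Use (1 − cos u)/u² → 1/2 with u = 9h: the limit is 9²/(2·(-3)) = -27/2.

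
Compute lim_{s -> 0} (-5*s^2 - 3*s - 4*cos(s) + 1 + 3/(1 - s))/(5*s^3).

3/5

Substitution gives 0/0 (the numerator vanishes to order 3).
Expand each term to order s^3: the coefficient of s^3 in -4·cos(s) is 0 and in 3·1/(1 - s) is 3.
Lower-order terms cancel with the polynomial part, so the numerator is (3)·s^3 + o(s^3), and the limit is (3)/(5) = 3/5.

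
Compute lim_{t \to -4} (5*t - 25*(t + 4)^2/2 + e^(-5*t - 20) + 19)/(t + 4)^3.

-125/6

Direct substitution gives 0/0.
Apply L'Hôpital: lim (-25*t - 5*e^(-5*t - 20) - 95)/(3*(t + 4)^2), still 0/0.
Apply L'Hôpital: lim (25*e^(-5*t - 20) - 25)/(6*t + 24), still 0/0.
After 3 applications of L'Hôpital's rule the quotient is (-125*e^(-5*t - 20))/(6); substituting t = -4 gives -125/6.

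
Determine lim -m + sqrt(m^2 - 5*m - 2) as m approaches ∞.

-5/2

An ∞ − ∞ form. Rationalising with the conjugate, the difference becomes (-5m - 2) / (√(m^2 - 5*m - 2) + m).
For large m the denominator behaves like 2·m, so the quotient tends to -5/2 = -5/2.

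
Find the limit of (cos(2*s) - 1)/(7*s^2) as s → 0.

-2/7

Direct substitution gives 0/0.
Apply L'Hôpital: lim (-2*sin(2*s))/(14*s), still 0/0.
After 2 applications of L'Hôpital's rule the quotient is (-4*cos(2*s))/(14); substituting s = 0 gives -2/7.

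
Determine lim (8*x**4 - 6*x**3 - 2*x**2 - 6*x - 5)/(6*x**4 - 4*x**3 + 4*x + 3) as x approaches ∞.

4/3

Numerator and denominator both have degree 4.
Dividing every term by x^4, all lower-order terms vanish and the limit is the ratio of leading coefficients, 8/(6) = 4/3.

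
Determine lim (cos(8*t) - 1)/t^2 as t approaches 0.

Direct substitution gives 0/0.
Apply L'Hôpital: lim (-8*sin(8*t))/(2*t), still 0/0.
After 2 applications of L'Hôpital's rule the quotient is (-64*cos(8*t))/(2); substituting t = 0 gives -32.

-32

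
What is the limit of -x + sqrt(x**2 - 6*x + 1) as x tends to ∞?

-3

An ∞ − ∞ form. Rationalising with the conjugate, the difference becomes (-6x + 1) / (√(x^2 - 6*x + 1) + x).
For large x the denominator behaves like 2·x, so the quotient tends to -6/2 = -3.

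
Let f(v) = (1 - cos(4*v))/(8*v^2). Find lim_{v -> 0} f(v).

1

Substitution gives 0/0.
Use (1 − cos u)/u² → 1/2 with u = 4v: the limit is 4²/(2·8) = 1.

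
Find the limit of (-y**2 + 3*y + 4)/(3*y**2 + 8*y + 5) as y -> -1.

5/2

Direct substitution gives 0/0, so factor. Both numerator and denominator have (y + 1) as a factor.
After cancelling, the expression reduces to (4 - y)/(3*y + 5).
Substituting y = -1 gives 5/2.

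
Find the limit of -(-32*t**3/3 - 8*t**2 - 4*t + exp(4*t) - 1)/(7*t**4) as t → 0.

Direct substitution gives 0/0.
Apply L'Hôpital: lim (-32*t^2 - 16*t + 4*e^(4*t) - 4)/(-28*t^3), still 0/0.
Apply L'Hôpital: lim (-64*t + 16*e^(4*t) - 16)/(-84*t^2), still 0/0.
Apply L'Hôpital: lim (64*e^(4*t) - 64)/(-168*t), still 0/0.
After 4 applications of L'Hôpital's rule the quotient is (256*e^(4*t))/(-168); substituting t = 0 gives -32/21.

-32/21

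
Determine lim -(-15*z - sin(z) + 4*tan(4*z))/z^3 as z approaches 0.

-171/2

Substitution gives 0/0 (the numerator vanishes to order 3).
Expand each term to order z^3: the coefficient of z^3 in 4·tan(4z) is 256/3 and in −sin(z) is 1/6.
Lower-order terms cancel with the polynomial part, so the numerator is (171/2)·z^3 + o(z^3), and the limit is (171/2)/(-1) = -171/2.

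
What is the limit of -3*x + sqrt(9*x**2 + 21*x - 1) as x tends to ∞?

This has the form ∞ − ∞. Multiply and divide by the conjugate √(9*x^2 + 21*x - 1) + 3x.
That gives (21x - 1) / (√(9*x^2 + 21*x - 1) + 3x).
Divide numerator and denominator by x: the limit is 21/(2·3) = 7/2.

7/2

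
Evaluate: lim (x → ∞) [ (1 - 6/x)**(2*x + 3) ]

Write it as [(1 - 6/x)^x]^(2) · (1 - 6/x)^(3). The bracketed term tends to e^(-6) and the second factor to 1, so the limit is e^(-12).

e^(-12)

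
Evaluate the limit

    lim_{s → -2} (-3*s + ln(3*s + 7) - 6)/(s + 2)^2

-9/2

Direct substitution gives 0/0.
Apply L'Hôpital: lim (-3 + 3/(3*s + 7))/(2*s + 4), still 0/0.
After 2 applications of L'Hôpital's rule the quotient is (-9/(3*s + 7)^2)/(2); substituting s = -2 gives -9/2.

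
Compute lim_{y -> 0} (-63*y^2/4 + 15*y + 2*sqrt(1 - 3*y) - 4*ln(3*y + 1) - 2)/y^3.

Substitution gives 0/0 (the numerator vanishes to order 3).
Expand each term to order y^3: the coefficient of y^3 in -4·ln(1 + 3y) is -36 and in 2·√(1 - 3y) is -27/8.
Lower-order terms cancel with the polynomial part, so the numerator is (-315/8)·y^3 + o(y^3), and the limit is (-315/8)/(1) = -315/8.

-315/8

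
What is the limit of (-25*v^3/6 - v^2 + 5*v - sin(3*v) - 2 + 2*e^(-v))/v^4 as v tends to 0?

1/12

Substitution gives 0/0; apply L'Hôpital's rule 4 times.
After differentiating numerator and denominator 4 times the quotient is (-81*sin(3*v) + 2*e^(-v))/(24); at v = 0 this is 1/12.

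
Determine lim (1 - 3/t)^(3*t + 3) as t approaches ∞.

Write it as [(1 - 3/t)^t]^(3) · (1 - 3/t)^(3). The bracketed term tends to e^(-3) and the second factor to 1, so the limit is e^(-9).

e^(-9)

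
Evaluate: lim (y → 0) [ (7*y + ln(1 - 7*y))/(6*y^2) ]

Direct substitution gives 0/0.
Apply L'Hôpital: lim (7 - 7/(1 - 7*y))/(12*y), still 0/0.
After 2 applications of L'Hôpital's rule the quotient is (-49/(1 - 7*y)^2)/(12); substituting y = 0 gives -49/12.

-49/12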